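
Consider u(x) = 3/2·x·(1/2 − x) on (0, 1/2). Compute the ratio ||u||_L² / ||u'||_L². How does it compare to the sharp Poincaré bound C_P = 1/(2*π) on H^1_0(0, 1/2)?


||u||_L² / ||u'||_L² = sqrt(10)/20 < C_P = 1/(2*π).

u(x) = 3/2·x·(1/2 − x), so u'(x) = 3/4 - 3*x.
u(x) = 3/2·x·(1/2 − x) vanishes at x = 0 and x = 1/2, so u ∈ H^1_0(0, 1/2). Differentiate via the product rule and integrate the resulting polynomials term by term.
  ∫_0^1/2 u² dx = ∫_0^1/2 (9*x^4/4 - 9*x^3/4 + 9*x^2/16) dx. Term by term:
    ∫_0^1/2 9*x^4/4 dx = 9/640;  ∫_0^1/2 -9*x^3/4 dx = -9/256;  ∫_0^1/2 9*x^2/16 dx = 3/128.
  Sum: 9/640 − 9/256 + 3/128 = 3/1280.
  ∫_0^1/2 (u')² dx = ∫_0^1/2 (9*x^2 - 9*x/2 + 9/16) dx. Term by term:
    ∫_0^1/2 9*x^2 dx = 3/8;  ∫_0^1/2 -9*x/2 dx = -9/16;  ∫_0^1/2 9/16 dx = 9/32.
  Sum: 3/8 − 9/16 + 9/32 = 3/32.
∫_0^1/2 u² dx = 3/1280, so ||u||_L² = sqrt(15)/80.
∫_0^1/2 (u')² dx = 3/32, so ||u'||_L² = sqrt(6)/8.
Ratio ||u||_L² / ||u'||_L² = sqrt(10)/20.
Sharp Poincaré constant on H^1_0(0, 1/2) is C_P = L/π = 1/(2*π), achieved by sin(2*π·x).
A polynomial bump cannot attain the sharp Poincaré constant (only the first sine eigenfunction does), so the ratio is strictly less than C_P, consistent with ||u||_L² ≤ C_P ||u'||_L².


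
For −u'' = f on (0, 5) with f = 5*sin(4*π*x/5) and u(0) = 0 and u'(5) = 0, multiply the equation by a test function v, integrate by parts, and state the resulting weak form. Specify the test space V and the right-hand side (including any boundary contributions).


V = {v ∈ H^1(0, 5) : v(0) = 0} (test functions vanish at x = 0 where u is specified); weak form: ∫_0^5 u'v' dx = ∫_0^5 (5*sin(4*π*x/5)) v dx for all v ∈ V.

Multiply both sides by a test function v and integrate from 0 to 5:
  ∫_0^5 −u''(x) v(x) dx = ∫_0^5 f(x) v(x) dx.
Integrate the LHS by parts once:
  ∫_0^5 −u'' v dx = −[u'(x) v(x)]_0^5 + ∫_0^5 u'(x) v'(x) dx.
Thus ∫_0^5 u'(x) v'(x) dx = ∫_0^5 f(x) v(x) dx + [u'(x) v(x)]_0^5.
Choose V so that boundary terms are either known or forced to vanish.
Mixed BC: u(0) = 0 (Dirichlet) and u'(5) = 0 (Neumann). Define V = {v ∈ H^1(0, 5) : v(0) = 0}. Then [u' v]_0^5 = u'(5)·v(5) − u'(0)·0 = 0.
Weak formulation: find u (satisfying any essential BC) such that ∫_0^5 u'(x) v'(x) dx = ∫_0^5 f v dx for all v ∈ V (Dirichlet at 0 absorbed into V; the Neumann datum at x = 5 is zero, so no boundary term remains).
Substituting f(x) = 5*sin(4*π*x/5), the right-hand side is ∫_0^5 (5*sin(4*π*x/5)) v dx.


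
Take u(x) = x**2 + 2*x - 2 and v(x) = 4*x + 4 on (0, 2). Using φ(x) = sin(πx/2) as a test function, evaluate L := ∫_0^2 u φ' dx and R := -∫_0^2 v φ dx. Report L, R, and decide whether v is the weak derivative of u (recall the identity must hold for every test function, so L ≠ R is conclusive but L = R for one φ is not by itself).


LHS = -16/π, RHS = -32/π. No, v is not the weak derivative of u.

u(x) = x**2 + 2*x - 2, classical derivative u'(x) = 2*x + 2.
φ(x) = sin(πx/2), so φ'(x) = π*cos(π*x/2)/2.
Note φ(0) = φ(2) = 0, so the boundary term u·φ vanishes.
LHS = ∫_0^2 u(x) φ'(x) dx = ∫_0^2 (π*x^2*cos(π*x/2)/2 + π*x*cos(π*x/2) - π*cos(π*x/2)) dx. Term by term:
  ∫_0^2 -π*cos(π*x/2) dx = 0;  ∫_0^2 π*x*cos(π*x/2) dx = -8/π;  ∫_0^2 π*x^2*cos(π*x/2)/2 dx = -8/π.
Sum: 0 − 8/π − 8/π = -16/π.
So LHS = -16/π.
∫_0^2 v(x) φ(x) dx = ∫_0^2 (4*x*sin(π*x/2) + 4*sin(π*x/2)) dx. Term by term:
  ∫_0^2 4*sin(π*x/2) dx = 16/π;  ∫_0^2 4*x*sin(π*x/2) dx = 16/π.
Sum: 16/π + 16/π = 32/π.
So RHS = -∫_0^2 v(x) φ(x) dx = -32/π.
LHS − RHS = 16/π ≠ 0, so the identity fails.
(For a valid weak derivative the identity must hold for EVERY test function, in particular this one. The failure shows v is NOT the weak derivative of u.)
Correct weak derivative would be u'(x) = 2*x + 2.


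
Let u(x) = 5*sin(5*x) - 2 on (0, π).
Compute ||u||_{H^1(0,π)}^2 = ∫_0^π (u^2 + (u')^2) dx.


||u||_{H^1(0,π)}^2 = -8 + 329*π

u'(x) = 25*cos(5*x).
Expand u² and (u')² and integrate term by term on (0, π), using: for integers n ≥ 1, ∫_0^π sin²(nx) dx = ∫_0^π cos²(nx) dx = π/2; for n ≠ n', ∫_0^π sin(nx)sin(n'x) dx = ∫_0^π cos(nx)cos(n'x) dx = 0; and by product-to-sum, ∫_0^π sin(nx)cos(n'x) dx = ½∫_0^π [sin((n+n')x) + sin((n−n')x)] dx, which is 0 when n+n' is even and 2n/(n²−n'²) when n+n' is odd (it need not vanish on (0, π)). For the constant mode: ∫_0^π 1 dx = π, ∫_0^π cos(nx) dx = 0, ∫_0^π sin(nx) dx = (1−(−1)^n)/n.
  u² squared terms: (-2)²·∫1 dx = 4·π = 4*π;  (5)²·∫sin(5x)² dx = 25·π/2 = 25*π/2.
  u² cross terms: 2·(-2)·(5)·∫1·sin(5x) dx = -20·(2/5) = -8.
  So ∫_0^π u² dx = 4*π + 25*π/2 − 8 = -8 + 33*π/2.
  (u')² squared terms: (25)²·∫cos(5x)² dx = 625·π/2 = 625*π/2.
  So ∫_0^π (u')² dx = 625*π/2.
||u||_{H^1}^2 = (-8 + 33*π/2) + (625*π/2) = -8 + 329*π.


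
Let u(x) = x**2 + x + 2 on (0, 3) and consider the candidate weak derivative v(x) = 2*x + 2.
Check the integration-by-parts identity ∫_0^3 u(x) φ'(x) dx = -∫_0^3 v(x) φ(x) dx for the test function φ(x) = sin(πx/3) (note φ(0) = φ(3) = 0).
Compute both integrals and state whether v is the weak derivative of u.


LHS = -24/π, RHS = -30/π. No, v is not the weak derivative of u.

u(x) = x**2 + x + 2, classical derivative u'(x) = 2*x + 1.
φ(x) = sin(πx/3), so φ'(x) = π*cos(π*x/3)/3.
Note φ(0) = φ(3) = 0, so the boundary term u·φ vanishes.
LHS = ∫_0^3 u(x) φ'(x) dx = ∫_0^3 (π*x^2*cos(π*x/3)/3 + π*x*cos(π*x/3)/3 + 2*π*cos(π*x/3)/3) dx. Term by term:
  ∫_0^3 2*π*cos(π*x/3)/3 dx = 0;  ∫_0^3 π*x*cos(π*x/3)/3 dx = -6/π;  ∫_0^3 π*x^2*cos(π*x/3)/3 dx = -18/π.
Sum: 0 − 6/π − 18/π = -24/π.
So LHS = -24/π.
∫_0^3 v(x) φ(x) dx = ∫_0^3 (2*x*sin(π*x/3) + 2*sin(π*x/3)) dx. Term by term:
  ∫_0^3 2*sin(π*x/3) dx = 12/π;  ∫_0^3 2*x*sin(π*x/3) dx = 18/π.
Sum: 12/π + 18/π = 30/π.
So RHS = -∫_0^3 v(x) φ(x) dx = -30/π.
LHS − RHS = 6/π ≠ 0, so the identity fails.
(For a valid weak derivative the identity must hold for EVERY test function, in particular this one. The failure shows v is NOT the weak derivative of u.)
Correct weak derivative would be u'(x) = 2*x + 1.


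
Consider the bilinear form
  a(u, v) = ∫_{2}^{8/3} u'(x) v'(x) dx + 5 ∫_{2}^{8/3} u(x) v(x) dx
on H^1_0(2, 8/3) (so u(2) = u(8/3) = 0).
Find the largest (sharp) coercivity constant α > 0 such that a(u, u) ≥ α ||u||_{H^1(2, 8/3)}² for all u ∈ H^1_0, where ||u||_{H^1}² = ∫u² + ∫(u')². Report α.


α = 1

Coercivity of a(·,·) on H^1_0(2, 8/3) means a(u, u) ≥ α ||u||_{H^1}² for every u ∈ H^1_0.
The interval has length L = 2/3, and Poincaré/coercivity depend only on L. Here a(u, u) = ∫(u')² + (5)·∫u².
Here c = 5 ≥ 1, so a(u,u) = ∫(u')² + c∫u² ≥ ∫(u')² + ∫u² = ||u||_{H^1}², i.e. α = 1 works. No larger α is possible: a(u,u) ≥ α||u||_{H^1}² means (1−α)∫(u')² ≥ (α−c)∫u², and for the modes u_n = sin(nπ(x−x₀)/L) (x₀ the left endpoint) one has ∫u_n²/∫(u_n')² = (L/(nπ))² → 0, so a(u_n,u_n)/||u_n||_{H^1}² → 1. Hence the optimal constant is α = 1.
Therefore α = 1.


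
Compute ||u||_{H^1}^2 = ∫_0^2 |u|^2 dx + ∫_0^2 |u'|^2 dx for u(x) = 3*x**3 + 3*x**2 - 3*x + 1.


||u||_{H^1}^2 = 39528/35

The H^1 norm (squared) on an interval (0, L) is
  ||u||_{H^1}^2 = ∫_0^L u(x)^2 dx + ∫_0^L u'(x)^2 dx.
Compute u'(x) = 9*x**2 + 6*x - 3.
Then u(x)^2 = 9*x**6 + 18*x**5 - 9*x**4 - 12*x**3 + 15*x**2 - 6*x + 1 and u'(x)^2 = 81*x**4 + 108*x**3 - 18*x**2 - 36*x + 9.
Integrate each monomial from 0 to 2 using ∫_0^2 c·x^n dx = c·2^(n+1)/(n+1):
  ∫_0^2 u(x)^2 dx = ∫_0^2 (9*x^6 + 18*x^5 - 9*x^4 - 12*x^3 + 15*x^2 - 6*x + 1) dx. Term by term:
    ∫_0^2 9*x^6 dx = 1152/7;  ∫_0^2 18*x^5 dx = 192;  ∫_0^2 -9*x^4 dx = -288/5;
    ∫_0^2 -12*x^3 dx = -48;  ∫_0^2 15*x^2 dx = 40;  ∫_0^2 -6*x dx = -12;
    ∫_0^2 1 dx = 2.
  Sum: 1152/7 + 192 − 288/5 − 48 + 40 − 12 + 2 = 9834/35.
  ∫_0^2 u'(x)^2 dx = ∫_0^2 (81*x^4 + 108*x^3 - 18*x^2 - 36*x + 9) dx. Term by term:
    ∫_0^2 81*x^4 dx = 2592/5;  ∫_0^2 108*x^3 dx = 432;  ∫_0^2 -18*x^2 dx = -48;
    ∫_0^2 -36*x dx = -72;  ∫_0^2 9 dx = 18.
  Sum: 2592/5 + 432 − 48 − 72 + 18 = 4242/5.
Adding: ||u||_{H^1}^2 = 9834/35 + 4242/5 = 39528/35.


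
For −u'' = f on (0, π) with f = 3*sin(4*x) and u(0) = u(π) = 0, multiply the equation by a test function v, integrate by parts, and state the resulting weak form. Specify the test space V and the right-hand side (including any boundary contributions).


V = H^1_0(0, π) (so v(0) = v(π) = 0); weak form: ∫_0^π u'v' dx = ∫_0^π (3*sin(4*x)) v dx for all v ∈ V.

Multiply both sides by a test function v and integrate from 0 to π:
  ∫_0^π −u''(x) v(x) dx = ∫_0^π f(x) v(x) dx.
Integrate the LHS by parts once:
  ∫_0^π −u'' v dx = −[u'(x) v(x)]_0^π + ∫_0^π u'(x) v'(x) dx.
Thus ∫_0^π u'(x) v'(x) dx = ∫_0^π f(x) v(x) dx + [u'(x) v(x)]_0^π.
Choose V so that boundary terms are either known or forced to vanish.
u is Dirichlet: u(0) = u(π) = 0. Let V = H^1_0(0, π); then v(0) = v(π) = 0, and [u' v]_0^π = 0.
Weak formulation: find u (satisfying any essential BC) such that ∫_0^π u'(x) v'(x) dx = ∫_0^π f v dx for all v ∈ V.
Substituting f(x) = 3*sin(4*x), the right-hand side is ∫_0^π (3*sin(4*x)) v dx.


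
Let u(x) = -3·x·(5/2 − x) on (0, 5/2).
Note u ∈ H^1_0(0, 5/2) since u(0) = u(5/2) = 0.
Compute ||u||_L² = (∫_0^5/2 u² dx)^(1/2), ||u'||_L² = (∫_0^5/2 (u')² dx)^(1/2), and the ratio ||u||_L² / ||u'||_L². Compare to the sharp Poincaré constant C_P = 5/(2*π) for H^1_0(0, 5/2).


||u||_L² / ||u'||_L² = sqrt(10)/4 < C_P = 5/(2*π).

u(x) = -3·x·(5/2 − x), so u'(x) = 6*x - 15/2.
u(x) = -3·x·(5/2 − x) vanishes at x = 0 and x = 5/2, so u ∈ H^1_0(0, 5/2). Differentiate via the product rule and integrate the resulting polynomials term by term.
  ∫_0^5/2 u² dx = ∫_0^5/2 (9*x^4 - 45*x^3 + 225*x^2/4) dx. Term by term:
    ∫_0^5/2 9*x^4 dx = 5625/32;  ∫_0^5/2 -45*x^3 dx = -28125/64;  ∫_0^5/2 225*x^2/4 dx = 9375/32.
  Sum: 5625/32 − 28125/64 + 9375/32 = 1875/64.
  ∫_0^5/2 (u')² dx = ∫_0^5/2 (36*x^2 - 90*x + 225/4) dx. Term by term:
    ∫_0^5/2 36*x^2 dx = 375/2;  ∫_0^5/2 -90*x dx = -1125/4;  ∫_0^5/2 225/4 dx = 1125/8.
  Sum: 375/2 − 1125/4 + 1125/8 = 375/8.
∫_0^5/2 u² dx = 1875/64, so ||u||_L² = 25*sqrt(3)/8.
∫_0^5/2 (u')² dx = 375/8, so ||u'||_L² = 5*sqrt(30)/4.
Ratio ||u||_L² / ||u'||_L² = sqrt(10)/4.
Sharp Poincaré constant on H^1_0(0, 5/2) is C_P = L/π = 5/(2*π), achieved by sin(2*π/5·x).
A polynomial bump cannot attain the sharp Poincaré constant (only the first sine eigenfunction does), so the ratio is strictly less than C_P, consistent with ||u||_L² ≤ C_P ||u'||_L².


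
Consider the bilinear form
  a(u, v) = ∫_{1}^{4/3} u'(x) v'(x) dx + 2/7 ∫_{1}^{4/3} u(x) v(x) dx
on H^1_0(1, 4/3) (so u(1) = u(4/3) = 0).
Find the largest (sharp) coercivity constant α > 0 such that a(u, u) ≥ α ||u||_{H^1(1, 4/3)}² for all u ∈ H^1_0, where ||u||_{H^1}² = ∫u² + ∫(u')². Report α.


α = (2 + 63*π^2)/(7*(1 + 9*π^2))

Coercivity of a(·,·) on H^1_0(1, 4/3) means a(u, u) ≥ α ||u||_{H^1}² for every u ∈ H^1_0.
The interval has length L = 1/3, and Poincaré/coercivity depend only on L. Here a(u, u) = ∫(u')² + (2/7)·∫u².
Here 0 < c = 2/7 < 1. The condition a(u,u) ≥ α||u||_{H^1}² reads (1−α)∫(u')² ≥ (α−c)∫u². Any admissible α is ≤ 1 (rapidly oscillating u have ∫u²/∫(u')² → 0), and α = 1 would force 0 ≥ (1−c)∫u², impossible since c < 1; so 1−α > 0. By the sharp Poincaré inequality on H^1_0 of an interval of length L, ∫(u')² ≥ (π/L)²∫u² with equality for the first sine mode sin(π(x−x₀)/L) (x₀ the left endpoint), so the inequality holds for all u iff (1−α)(π/L)² ≥ α − c, i.e. α ≤ ((π/L)² + c)/((π/L)² + 1) = (1 + c(L/π)²)/(1 + (L/π)²). With (π/L)² = 9*π^2 and c = 2/7, the largest admissible constant is α = ((π/L)² + c)/((π/L)² + 1).
Simplifying, α = (2 + 63*π^2)/(7*(1 + 9*π^2)).


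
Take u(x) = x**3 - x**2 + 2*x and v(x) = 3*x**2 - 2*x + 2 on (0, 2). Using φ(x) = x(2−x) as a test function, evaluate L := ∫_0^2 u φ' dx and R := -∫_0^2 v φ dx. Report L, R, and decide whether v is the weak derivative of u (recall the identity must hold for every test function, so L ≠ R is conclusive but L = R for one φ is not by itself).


LHS = -24/5, RHS = -24/5. Yes, v = u' weakly.

u(x) = x**3 - x**2 + 2*x, classical derivative u'(x) = 3*x**2 - 2*x + 2.
φ(x) = x(2−x), so φ'(x) = 2 - 2*x.
Note φ(0) = φ(2) = 0, so the boundary term u·φ vanishes.
LHS = ∫_0^2 u(x) φ'(x) dx = ∫_0^2 (-2*x^4 + 4*x^3 - 6*x^2 + 4*x) dx. Term by term:
  ∫_0^2 -2*x^4 dx = -64/5;  ∫_0^2 4*x^3 dx = 16;  ∫_0^2 -6*x^2 dx = -16;
  ∫_0^2 4*x dx = 8.
Sum: -64/5 + 16 − 16 + 8 = -24/5.
So LHS = -24/5.
∫_0^2 v(x) φ(x) dx = ∫_0^2 (-3*x^4 + 8*x^3 - 6*x^2 + 4*x) dx. Term by term:
  ∫_0^2 -3*x^4 dx = -96/5;  ∫_0^2 8*x^3 dx = 32;  ∫_0^2 -6*x^2 dx = -16;
  ∫_0^2 4*x dx = 8.
Sum: -96/5 + 32 − 16 + 8 = 24/5.
So RHS = -∫_0^2 v(x) φ(x) dx = -24/5.
LHS = RHS, so the identity holds for this test φ.
Moreover u is smooth here and v(x) = u'(x) = 3*x**2 - 2*x + 2 pointwise, so the identity holds for every test function. Hence v is the weak derivative of u.


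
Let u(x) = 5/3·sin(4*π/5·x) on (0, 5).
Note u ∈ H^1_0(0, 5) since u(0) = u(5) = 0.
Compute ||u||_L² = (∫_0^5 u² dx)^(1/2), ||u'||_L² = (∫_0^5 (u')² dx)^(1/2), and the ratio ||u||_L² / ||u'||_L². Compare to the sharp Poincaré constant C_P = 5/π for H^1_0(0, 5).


||u||_L² / ||u'||_L² = 5/(4*π) < C_P = 5/π.

u(x) = 5/3·sin(4*π/5·x), so u'(x) = 4*π*cos(4*π*x/5)/3.
Writing u(x) = A·sin(kπx/L) with A = 5/3 and k = 4, use ∫_0^L sin²(kπx/L) dx = L/2 and ∫_0^L cos²(kπx/L) dx = L/2.
u² = 25/9·sin²(4*π/5·x) and (u')² = 16*π^2/9·cos²(4*π/5·x), and each of sin², cos² integrates to L/2 = 5/2 over (0, 5).
∫_0^5 u² dx = 125/18, so ||u||_L² = 5*sqrt(10)/6.
∫_0^5 (u')² dx = 40*π^2/9, so ||u'||_L² = 2*sqrt(10)*π/3.
Ratio ||u||_L² / ||u'||_L² = 5/(4*π).
Sharp Poincaré constant on H^1_0(0, 5) is C_P = L/π = 5/π, achieved by sin(π/5·x).
This is the k = 4 harmonic; the ratio L/(kπ) is strictly less than C_P = L/π, consistent with the sharp inequality ||u||_L² ≤ C_P ||u'||_L².


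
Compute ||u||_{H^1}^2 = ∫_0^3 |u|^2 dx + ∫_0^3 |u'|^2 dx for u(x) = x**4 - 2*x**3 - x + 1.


||u||_{H^1}^2 = 69459/70

The H^1 norm (squared) on an interval (0, L) is
  ||u||_{H^1}^2 = ∫_0^L u(x)^2 dx + ∫_0^L u'(x)^2 dx.
Compute u'(x) = 4*x**3 - 6*x**2 - 1.
Then u(x)^2 = x**8 - 4*x**7 + 4*x**6 - 2*x**5 + 6*x**4 - 4*x**3 + x**2 - 2*x + 1 and u'(x)^2 = 16*x**6 - 48*x**5 + 36*x**4 - 8*x**3 + 12*x**2 + 1.
Integrate each monomial from 0 to 3 using ∫_0^3 c·x^n dx = c·3^(n+1)/(n+1):
  ∫_0^3 u(x)^2 dx = ∫_0^3 (x^8 - 4*x^7 + 4*x^6 - 2*x^5 + 6*x^4 - 4*x^3 + x^2 - 2*x + 1) dx. Term by term:
    ∫_0^3 x^8 dx = 2187;  ∫_0^3 -4*x^7 dx = -6561/2;  ∫_0^3 4*x^6 dx = 8748/7;
    ∫_0^3 -2*x^5 dx = -243;  ∫_0^3 6*x^4 dx = 1458/5;  ∫_0^3 -4*x^3 dx = -81;
    ∫_0^3 x^2 dx = 9;  ∫_0^3 -2*x dx = -9;  ∫_0^3 1 dx = 3.
  Sum: 2187 − 6561/2 + 8748/7 − 243 + 1458/5 − 81 + 9 − 9 + 3 = 8877/70.
  ∫_0^3 u'(x)^2 dx = ∫_0^3 (16*x^6 - 48*x^5 + 36*x^4 - 8*x^3 + 12*x^2 + 1) dx. Term by term:
    ∫_0^3 16*x^6 dx = 34992/7;  ∫_0^3 -48*x^5 dx = -5832;  ∫_0^3 36*x^4 dx = 8748/5;
    ∫_0^3 -8*x^3 dx = -162;  ∫_0^3 12*x^2 dx = 108;  ∫_0^3 1 dx = 3.
  Sum: 34992/7 − 5832 + 8748/5 − 162 + 108 + 3 = 30291/35.
Adding: ||u||_{H^1}^2 = 8877/70 + 30291/35 = 69459/70.


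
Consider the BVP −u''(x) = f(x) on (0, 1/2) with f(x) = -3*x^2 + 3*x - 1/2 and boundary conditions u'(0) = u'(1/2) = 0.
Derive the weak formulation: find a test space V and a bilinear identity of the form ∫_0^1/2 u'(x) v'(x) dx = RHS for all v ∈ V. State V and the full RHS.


V = H^1(0, 1/2) (no boundary constraint on v; u is determined up to an additive constant); weak form: ∫_0^1/2 u'v' dx = ∫_0^1/2 (-3*x^2 + 3*x - 1/2) v dx for all v ∈ V.

Multiply both sides by a test function v and integrate from 0 to 1/2:
  ∫_0^1/2 −u''(x) v(x) dx = ∫_0^1/2 f(x) v(x) dx.
Integrate the LHS by parts once:
  ∫_0^1/2 −u'' v dx = −[u'(x) v(x)]_0^1/2 + ∫_0^1/2 u'(x) v'(x) dx.
Thus ∫_0^1/2 u'(x) v'(x) dx = ∫_0^1/2 f(x) v(x) dx + [u'(x) v(x)]_0^1/2.
Choose V so that boundary terms are either known or forced to vanish.
u has homogeneous Neumann: u'(0) = u'(1/2) = 0. So [u' v]_0^1/2 = 0·v(1/2) − 0·v(0) = 0 for any v; take V = H^1(0, 1/2).
Weak formulation: find u (satisfying any essential BC) such that ∫_0^1/2 u'(x) v'(x) dx = ∫_0^1/2 f v dx for all v ∈ V (homogeneous Neumann, so boundary terms vanish).
Substituting f(x) = -3*x^2 + 3*x - 1/2, the right-hand side is ∫_0^1/2 (-3*x^2 + 3*x - 1/2) v dx.
Compatibility check (pure Neumann): taking v ≡ 1 ∈ V gives 0 = ∫_0^1/2 f dx + (0) − (0), i.e. ∫_0^1/2 f dx must equal u'(0) − u'(1/2) = 0. Indeed ∫_0^1/2 (-3*x^2 + 3*x - 1/2) dx = 0, so the data are compatible. The solution is then unique only up to an additive constant (fix it e.g. by requiring ∫_0^1/2 u dx = 0).


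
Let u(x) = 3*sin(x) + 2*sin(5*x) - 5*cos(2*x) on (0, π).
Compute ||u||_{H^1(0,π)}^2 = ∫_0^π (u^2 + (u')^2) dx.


||u||_{H^1(0,π)}^2 = 1100/21 + 247*π/2

u'(x) = 10*sin(2*x) + 3*cos(x) + 10*cos(5*x).
Expand u² and (u')² and integrate term by term on (0, π), using: for integers n ≥ 1, ∫_0^π sin²(nx) dx = ∫_0^π cos²(nx) dx = π/2; for n ≠ n', ∫_0^π sin(nx)sin(n'x) dx = ∫_0^π cos(nx)cos(n'x) dx = 0; and by product-to-sum, ∫_0^π sin(nx)cos(n'x) dx = ½∫_0^π [sin((n+n')x) + sin((n−n')x)] dx, which is 0 when n+n' is even and 2n/(n²−n'²) when n+n' is odd (it need not vanish on (0, π)).
  u² squared terms: (-5)²·∫cos(2x)² dx = 25·π/2 = 25*π/2;  (2)²·∫sin(5x)² dx = 4·π/2 = 2*π;  (3)²·∫sin(x)² dx = 9·π/2 = 9*π/2.
  u² cross terms: 2·(-5)·(2)·∫cos(2x)·sin(5x) dx = -20·(10/21) = -200/21;  2·(-5)·(3)·∫cos(2x)·sin(x) dx = -30·(-2/3) = 20;  2·(2)·(3)·∫sin(5x)·sin(x) dx = 12·(0) = 0.
  So ∫_0^π u² dx = 25*π/2 + 2*π + 9*π/2 − 200/21 + 20 + 0 = 220/21 + 19*π.
  (u')² squared terms: (3)²·∫cos(x)² dx = 9·π/2 = 9*π/2;  (10)²·∫cos(5x)² dx = 100·π/2 = 50*π;  (10)²·∫sin(2x)² dx = 100·π/2 = 50*π.
  (u')² cross terms: 2·(3)·(10)·∫cos(x)·cos(5x) dx = 60·(0) = 0;  2·(3)·(10)·∫cos(x)·sin(2x) dx = 60·(4/3) = 80;  2·(10)·(10)·∫cos(5x)·sin(2x) dx = 200·(-4/21) = -800/21.
  So ∫_0^π (u')² dx = 9*π/2 + 50*π + 50*π + 0 + 80 − 800/21 = 880/21 + 209*π/2.
||u||_{H^1}^2 = (220/21 + 19*π) + (880/21 + 209*π/2) = 1100/21 + 247*π/2.


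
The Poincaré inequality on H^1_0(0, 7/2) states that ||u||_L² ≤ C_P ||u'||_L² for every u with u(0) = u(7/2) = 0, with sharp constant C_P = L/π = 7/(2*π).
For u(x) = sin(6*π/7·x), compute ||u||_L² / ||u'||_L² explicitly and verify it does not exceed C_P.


||u||_L² / ||u'||_L² = 7/(6*π) < C_P = 7/(2*π).

u(x) = sin(6*π/7·x), so u'(x) = 6*π*cos(6*π*x/7)/7.
Writing u(x) = A·sin(kπx/L) with A = 1 and k = 3, use ∫_0^L sin²(kπx/L) dx = L/2 and ∫_0^L cos²(kπx/L) dx = L/2.
u² = 1·sin²(6*π/7·x) and (u')² = 36*π^2/49·cos²(6*π/7·x), and each of sin², cos² integrates to L/2 = 7/4 over (0, 7/2).
∫_0^7/2 u² dx = 7/4, so ||u||_L² = sqrt(7)/2.
∫_0^7/2 (u')² dx = 9*π^2/7, so ||u'||_L² = 3*sqrt(7)*π/7.
Ratio ||u||_L² / ||u'||_L² = 7/(6*π).
Sharp Poincaré constant on H^1_0(0, 7/2) is C_P = L/π = 7/(2*π), achieved by sin(2*π/7·x).
This is the k = 3 harmonic; the ratio L/(kπ) is strictly less than C_P = L/π, consistent with the sharp inequality ||u||_L² ≤ C_P ||u'||_L².


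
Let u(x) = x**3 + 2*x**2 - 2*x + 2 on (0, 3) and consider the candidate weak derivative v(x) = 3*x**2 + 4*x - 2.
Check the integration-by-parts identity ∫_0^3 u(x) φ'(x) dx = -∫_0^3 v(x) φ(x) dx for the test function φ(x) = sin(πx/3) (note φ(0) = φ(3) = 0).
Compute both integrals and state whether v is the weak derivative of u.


LHS = -105/π + 324/π^3, RHS = -105/π + 324/π^3. Yes, v = u' weakly.

u(x) = x**3 + 2*x**2 - 2*x + 2, classical derivative u'(x) = 3*x**2 + 4*x - 2.
φ(x) = sin(πx/3), so φ'(x) = π*cos(π*x/3)/3.
Note φ(0) = φ(3) = 0, so the boundary term u·φ vanishes.
LHS = ∫_0^3 u(x) φ'(x) dx = ∫_0^3 (π*x^3*cos(π*x/3)/3 + 2*π*x^2*cos(π*x/3)/3 - 2*π*x*cos(π*x/3)/3 + 2*π*cos(π*x/3)/3) dx. Term by term:
  ∫_0^3 2*π*cos(π*x/3)/3 dx = 0;  ∫_0^3 -2*π*x*cos(π*x/3)/3 dx = 12/π;  ∫_0^3 π*x^3*cos(π*x/3)/3 dx = -81/π + 324/π^3;
  ∫_0^3 2*π*x^2*cos(π*x/3)/3 dx = -36/π.
Sum: 0 + 12/π + -81/π + 324/π^3 − 36/π = -105/π + 324/π^3.
So LHS = -105/π + 324/π^3.
∫_0^3 v(x) φ(x) dx = ∫_0^3 (3*x^2*sin(π*x/3) + 4*x*sin(π*x/3) - 2*sin(π*x/3)) dx. Term by term:
  ∫_0^3 -2*sin(π*x/3) dx = -12/π;  ∫_0^3 3*x^2*sin(π*x/3) dx = -324/π^3 + 81/π;  ∫_0^3 4*x*sin(π*x/3) dx = 36/π.
Sum: -12/π + -324/π^3 + 81/π + 36/π = -324/π^3 + 105/π.
So RHS = -∫_0^3 v(x) φ(x) dx = -105/π + 324/π^3.
LHS = RHS, so the identity holds for this test φ.
Moreover u is smooth here and v(x) = u'(x) = 3*x**2 + 4*x - 2 pointwise, so the identity holds for every test function. Hence v is the weak derivative of u.


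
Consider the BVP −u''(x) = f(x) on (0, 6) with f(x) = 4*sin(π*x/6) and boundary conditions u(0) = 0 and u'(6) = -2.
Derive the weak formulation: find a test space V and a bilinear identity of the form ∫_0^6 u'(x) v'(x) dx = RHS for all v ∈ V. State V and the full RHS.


V = {v ∈ H^1(0, 6) : v(0) = 0} (test functions vanish at x = 0 where u is specified); weak form: ∫_0^6 u'v' dx = ∫_0^6 (4*sin(π*x/6)) v dx − 2·v(6) for all v ∈ V.

Multiply both sides by a test function v and integrate from 0 to 6:
  ∫_0^6 −u''(x) v(x) dx = ∫_0^6 f(x) v(x) dx.
Integrate the LHS by parts once:
  ∫_0^6 −u'' v dx = −[u'(x) v(x)]_0^6 + ∫_0^6 u'(x) v'(x) dx.
Thus ∫_0^6 u'(x) v'(x) dx = ∫_0^6 f(x) v(x) dx + [u'(x) v(x)]_0^6.
Choose V so that boundary terms are either known or forced to vanish.
Mixed BC: u(0) = 0 (Dirichlet) and u'(6) = -2 (Neumann). Define V = {v ∈ H^1(0, 6) : v(0) = 0}. Then [u' v]_0^6 = u'(6)·v(6) − u'(0)·0 = − 2·v(6).
Weak formulation: find u (satisfying any essential BC) such that ∫_0^6 u'(x) v'(x) dx = ∫_0^6 f v dx − 2·v(6) for all v ∈ V (Dirichlet at 0 absorbed into V; Neumann datum at x = 6 contributes the boundary term).
Substituting f(x) = 4*sin(π*x/6), the right-hand side is ∫_0^6 (4*sin(π*x/6)) v dx − 2·v(6).


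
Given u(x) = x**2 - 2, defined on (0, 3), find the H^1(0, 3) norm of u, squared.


||u||_{H^1}^2 = 303/5

The H^1 norm (squared) on an interval (0, L) is
  ||u||_{H^1}^2 = ∫_0^L u(x)^2 dx + ∫_0^L u'(x)^2 dx.
Compute u'(x) = 2*x.
Then u(x)^2 = x**4 - 4*x**2 + 4 and u'(x)^2 = 4*x**2.
Integrate each monomial from 0 to 3 using ∫_0^3 c·x^n dx = c·3^(n+1)/(n+1):
  ∫_0^3 u(x)^2 dx = ∫_0^3 (x^4 - 4*x^2 + 4) dx. Term by term:
    ∫_0^3 x^4 dx = 243/5;  ∫_0^3 -4*x^2 dx = -36;  ∫_0^3 4 dx = 12.
  Sum: 243/5 − 36 + 12 = 123/5.
  ∫_0^3 u'(x)^2 dx = ∫_0^3 (4*x^2) dx. Term by term:
    ∫_0^3 4*x^2 dx = 36.
Adding: ||u||_{H^1}^2 = 123/5 + 36 = 303/5.


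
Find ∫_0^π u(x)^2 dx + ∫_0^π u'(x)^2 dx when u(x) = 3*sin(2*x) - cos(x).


||u||_{H^1(0,π)}^2 = -16 + 47*π/2

u'(x) = sin(x) + 6*cos(2*x).
Expand u² and (u')² and integrate term by term on (0, π), using: for integers n ≥ 1, ∫_0^π sin²(nx) dx = ∫_0^π cos²(nx) dx = π/2; for n ≠ n', ∫_0^π sin(nx)sin(n'x) dx = ∫_0^π cos(nx)cos(n'x) dx = 0; and by product-to-sum, ∫_0^π sin(nx)cos(n'x) dx = ½∫_0^π [sin((n+n')x) + sin((n−n')x)] dx, which is 0 when n+n' is even and 2n/(n²−n'²) when n+n' is odd (it need not vanish on (0, π)).
  u² squared terms: (-1)²·∫cos(x)² dx = 1·π/2 = π/2;  (3)²·∫sin(2x)² dx = 9·π/2 = 9*π/2.
  u² cross terms: 2·(-1)·(3)·∫cos(x)·sin(2x) dx = -6·(4/3) = -8.
  So ∫_0^π u² dx = π/2 + 9*π/2 − 8 = -8 + 5*π.
  (u')² squared terms: (6)²·∫cos(2x)² dx = 36·π/2 = 18*π;  (1)²·∫sin(x)² dx = 1·π/2 = π/2.
  (u')² cross terms: 2·(6)·(1)·∫cos(2x)·sin(x) dx = 12·(-2/3) = -8.
  So ∫_0^π (u')² dx = 18*π + π/2 − 8 = -8 + 37*π/2.
||u||_{H^1}^2 = (-8 + 5*π) + (-8 + 37*π/2) = -16 + 47*π/2.


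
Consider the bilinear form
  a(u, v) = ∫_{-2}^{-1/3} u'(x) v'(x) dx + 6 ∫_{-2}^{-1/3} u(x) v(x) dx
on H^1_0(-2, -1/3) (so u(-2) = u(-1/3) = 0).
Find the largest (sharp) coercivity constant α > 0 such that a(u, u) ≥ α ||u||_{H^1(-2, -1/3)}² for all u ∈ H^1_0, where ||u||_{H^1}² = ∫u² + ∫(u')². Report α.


α = 1

Coercivity of a(·,·) on H^1_0(-2, -1/3) means a(u, u) ≥ α ||u||_{H^1}² for every u ∈ H^1_0.
The interval has length L = 5/3, and Poincaré/coercivity depend only on L. Here a(u, u) = ∫(u')² + (6)·∫u².
Here c = 6 ≥ 1, so a(u,u) = ∫(u')² + c∫u² ≥ ∫(u')² + ∫u² = ||u||_{H^1}², i.e. α = 1 works. No larger α is possible: a(u,u) ≥ α||u||_{H^1}² means (1−α)∫(u')² ≥ (α−c)∫u², and for the modes u_n = sin(nπ(x−x₀)/L) (x₀ the left endpoint) one has ∫u_n²/∫(u_n')² = (L/(nπ))² → 0, so a(u_n,u_n)/||u_n||_{H^1}² → 1. Hence the optimal constant is α = 1.
Therefore α = 1.


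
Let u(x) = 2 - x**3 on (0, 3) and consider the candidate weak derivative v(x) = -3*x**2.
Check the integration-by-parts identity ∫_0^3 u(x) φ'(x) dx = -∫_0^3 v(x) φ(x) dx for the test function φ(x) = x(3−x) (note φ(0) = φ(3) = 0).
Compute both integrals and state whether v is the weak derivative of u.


LHS = 729/20, RHS = 729/20. Yes, v = u' weakly.

u(x) = 2 - x**3, classical derivative u'(x) = -3*x**2.
φ(x) = x(3−x), so φ'(x) = 3 - 2*x.
Note φ(0) = φ(3) = 0, so the boundary term u·φ vanishes.
LHS = ∫_0^3 u(x) φ'(x) dx = ∫_0^3 (2*x^4 - 3*x^3 - 4*x + 6) dx. Term by term:
  ∫_0^3 2*x^4 dx = 486/5;  ∫_0^3 -3*x^3 dx = -243/4;  ∫_0^3 -4*x dx = -18;
  ∫_0^3 6 dx = 18.
Sum: 486/5 − 243/4 − 18 + 18 = 729/20.
So LHS = 729/20.
∫_0^3 v(x) φ(x) dx = ∫_0^3 (3*x^4 - 9*x^3) dx. Term by term:
  ∫_0^3 3*x^4 dx = 729/5;  ∫_0^3 -9*x^3 dx = -729/4.
Sum: 729/5 − 729/4 = -729/20.
So RHS = -∫_0^3 v(x) φ(x) dx = 729/20.
LHS = RHS, so the identity holds for this test φ.
Moreover u is smooth here and v(x) = u'(x) = -3*x**2 pointwise, so the identity holds for every test function. Hence v is the weak derivative of u.


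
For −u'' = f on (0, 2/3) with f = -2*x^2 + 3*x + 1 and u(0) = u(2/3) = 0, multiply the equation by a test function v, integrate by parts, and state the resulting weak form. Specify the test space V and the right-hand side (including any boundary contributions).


V = H^1_0(0, 2/3) (so v(0) = v(2/3) = 0); weak form: ∫_0^2/3 u'v' dx = ∫_0^2/3 (-2*x^2 + 3*x + 1) v dx for all v ∈ V.

Multiply both sides by a test function v and integrate from 0 to 2/3:
  ∫_0^2/3 −u''(x) v(x) dx = ∫_0^2/3 f(x) v(x) dx.
Integrate the LHS by parts once:
  ∫_0^2/3 −u'' v dx = −[u'(x) v(x)]_0^2/3 + ∫_0^2/3 u'(x) v'(x) dx.
Thus ∫_0^2/3 u'(x) v'(x) dx = ∫_0^2/3 f(x) v(x) dx + [u'(x) v(x)]_0^2/3.
Choose V so that boundary terms are either known or forced to vanish.
u is Dirichlet: u(0) = u(2/3) = 0. Let V = H^1_0(0, 2/3); then v(0) = v(2/3) = 0, and [u' v]_0^2/3 = 0.
Weak formulation: find u (satisfying any essential BC) such that ∫_0^2/3 u'(x) v'(x) dx = ∫_0^2/3 f v dx for all v ∈ V.
Substituting f(x) = -2*x^2 + 3*x + 1, the right-hand side is ∫_0^2/3 (-2*x^2 + 3*x + 1) v dx.


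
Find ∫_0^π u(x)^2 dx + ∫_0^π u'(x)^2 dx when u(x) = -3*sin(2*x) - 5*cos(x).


||u||_{H^1(0,π)}^2 = 80 + 95*π/2

u'(x) = 5*sin(x) - 6*cos(2*x).
Expand u² and (u')² and integrate term by term on (0, π), using: for integers n ≥ 1, ∫_0^π sin²(nx) dx = ∫_0^π cos²(nx) dx = π/2; for n ≠ n', ∫_0^π sin(nx)sin(n'x) dx = ∫_0^π cos(nx)cos(n'x) dx = 0; and by product-to-sum, ∫_0^π sin(nx)cos(n'x) dx = ½∫_0^π [sin((n+n')x) + sin((n−n')x)] dx, which is 0 when n+n' is even and 2n/(n²−n'²) when n+n' is odd (it need not vanish on (0, π)).
  u² squared terms: (-5)²·∫cos(x)² dx = 25·π/2 = 25*π/2;  (-3)²·∫sin(2x)² dx = 9·π/2 = 9*π/2.
  u² cross terms: 2·(-5)·(-3)·∫cos(x)·sin(2x) dx = 30·(4/3) = 40.
  So ∫_0^π u² dx = 25*π/2 + 9*π/2 + 40 = 40 + 17*π.
  (u')² squared terms: (-6)²·∫cos(2x)² dx = 36·π/2 = 18*π;  (5)²·∫sin(x)² dx = 25·π/2 = 25*π/2.
  (u')² cross terms: 2·(-6)·(5)·∫cos(2x)·sin(x) dx = -60·(-2/3) = 40.
  So ∫_0^π (u')² dx = 18*π + 25*π/2 + 40 = 40 + 61*π/2.
||u||_{H^1}^2 = (40 + 17*π) + (40 + 61*π/2) = 80 + 95*π/2.


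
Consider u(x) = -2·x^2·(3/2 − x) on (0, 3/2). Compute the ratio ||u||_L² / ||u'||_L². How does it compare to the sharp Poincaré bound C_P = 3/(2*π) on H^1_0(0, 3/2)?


||u||_L² / ||u'||_L² = 3*sqrt(14)/28 < C_P = 3/(2*π).

u(x) = -2·x^2·(3/2 − x), so u'(x) = 6*x*(x - 1).
u(x) = -2·x^2·(3/2 − x) vanishes at x = 0 and x = 3/2, so u ∈ H^1_0(0, 3/2). Differentiate via the product rule and integrate the resulting polynomials term by term.
  ∫_0^3/2 u² dx = ∫_0^3/2 (4*x^6 - 12*x^5 + 9*x^4) dx. Term by term:
    ∫_0^3/2 4*x^6 dx = 2187/224;  ∫_0^3/2 -12*x^5 dx = -729/32;  ∫_0^3/2 9*x^4 dx = 2187/160.
  Sum: 2187/224 − 729/32 + 2187/160 = 729/1120.
  ∫_0^3/2 (u')² dx = ∫_0^3/2 (36*x^4 - 72*x^3 + 36*x^2) dx. Term by term:
    ∫_0^3/2 36*x^4 dx = 2187/40;  ∫_0^3/2 -72*x^3 dx = -729/8;  ∫_0^3/2 36*x^2 dx = 81/2.
  Sum: 2187/40 − 729/8 + 81/2 = 81/20.
∫_0^3/2 u² dx = 729/1120, so ||u||_L² = 27*sqrt(70)/280.
∫_0^3/2 (u')² dx = 81/20, so ||u'||_L² = 9*sqrt(5)/10.
Ratio ||u||_L² / ||u'||_L² = 3*sqrt(14)/28.
Sharp Poincaré constant on H^1_0(0, 3/2) is C_P = L/π = 3/(2*π), achieved by sin(2*π/3·x).
A polynomial bump cannot attain the sharp Poincaré constant (only the first sine eigenfunction does), so the ratio is strictly less than C_P, consistent with ||u||_L² ≤ C_P ||u'||_L².


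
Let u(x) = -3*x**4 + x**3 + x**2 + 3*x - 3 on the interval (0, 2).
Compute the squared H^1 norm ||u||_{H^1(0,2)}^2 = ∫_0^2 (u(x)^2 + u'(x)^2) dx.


||u||_{H^1}^2 = 58944/35

The H^1 norm (squared) on an interval (0, L) is
  ||u||_{H^1}^2 = ∫_0^L u(x)^2 dx + ∫_0^L u'(x)^2 dx.
Compute u'(x) = -12*x**3 + 3*x**2 + 2*x + 3.
Then u(x)^2 = 9*x**8 - 6*x**7 - 5*x**6 - 16*x**5 + 25*x**4 + 3*x**2 - 18*x + 9 and u'(x)^2 = 144*x**6 - 72*x**5 - 39*x**4 - 60*x**3 + 22*x**2 + 12*x + 9.
Integrate each monomial from 0 to 2 using ∫_0^2 c·x^n dx = c·2^(n+1)/(n+1):
  ∫_0^2 u(x)^2 dx = ∫_0^2 (9*x^8 - 6*x^7 - 5*x^6 - 16*x^5 + 25*x^4 + 3*x^2 - 18*x + 9) dx. Term by term:
    ∫_0^2 9*x^8 dx = 512;  ∫_0^2 -6*x^7 dx = -192;  ∫_0^2 -5*x^6 dx = -640/7;
    ∫_0^2 -16*x^5 dx = -512/3;  ∫_0^2 25*x^4 dx = 160;  ∫_0^2 3*x^2 dx = 8;
    ∫_0^2 -18*x dx = -36;  ∫_0^2 9 dx = 18.
  Sum: 512 − 192 − 640/7 − 512/3 + 160 + 8 − 36 + 18 = 4366/21.
  ∫_0^2 u'(x)^2 dx = ∫_0^2 (144*x^6 - 72*x^5 - 39*x^4 - 60*x^3 + 22*x^2 + 12*x + 9) dx. Term by term:
    ∫_0^2 144*x^6 dx = 18432/7;  ∫_0^2 -72*x^5 dx = -768;  ∫_0^2 -39*x^4 dx = -1248/5;
    ∫_0^2 -60*x^3 dx = -240;  ∫_0^2 22*x^2 dx = 176/3;  ∫_0^2 12*x dx = 24;
    ∫_0^2 9 dx = 18.
  Sum: 18432/7 − 768 − 1248/5 − 240 + 176/3 + 24 + 18 = 155002/105.
Adding: ||u||_{H^1}^2 = 4366/21 + 155002/105 = 58944/35.


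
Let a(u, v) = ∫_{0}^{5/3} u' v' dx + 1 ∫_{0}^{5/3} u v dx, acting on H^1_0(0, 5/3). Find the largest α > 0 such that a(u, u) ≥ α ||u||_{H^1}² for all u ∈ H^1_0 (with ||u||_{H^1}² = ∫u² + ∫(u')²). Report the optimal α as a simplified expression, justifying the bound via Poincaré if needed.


α = 1

Coercivity of a(·,·) on H^1_0(0, 5/3) means a(u, u) ≥ α ||u||_{H^1}² for every u ∈ H^1_0.
The interval has length L = 5/3, and Poincaré/coercivity depend only on L. Here a(u, u) = ∫(u')² + (1)·∫u².
Here c = 1 ≥ 1, so a(u,u) = ∫(u')² + c∫u² ≥ ∫(u')² + ∫u² = ||u||_{H^1}², i.e. α = 1 works. No larger α is possible: a(u,u) ≥ α||u||_{H^1}² means (1−α)∫(u')² ≥ (α−c)∫u², and for the modes u_n = sin(nπ(x−x₀)/L) (x₀ the left endpoint) one has ∫u_n²/∫(u_n')² = (L/(nπ))² → 0, so a(u_n,u_n)/||u_n||_{H^1}² → 1. Hence the optimal constant is α = 1.
Therefore α = 1.


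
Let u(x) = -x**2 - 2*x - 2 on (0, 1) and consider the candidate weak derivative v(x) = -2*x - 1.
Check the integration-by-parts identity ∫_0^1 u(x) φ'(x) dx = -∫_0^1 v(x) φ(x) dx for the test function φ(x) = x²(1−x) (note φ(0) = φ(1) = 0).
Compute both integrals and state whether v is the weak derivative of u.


LHS = 4/15, RHS = 11/60. No, v is not the weak derivative of u.

u(x) = -x**2 - 2*x - 2, classical derivative u'(x) = -2*x - 2.
φ(x) = x²(1−x), so φ'(x) = x*(2 - 3*x).
Note φ(0) = φ(1) = 0, so the boundary term u·φ vanishes.
LHS = ∫_0^1 u(x) φ'(x) dx = ∫_0^1 (3*x^4 + 4*x^3 + 2*x^2 - 4*x) dx. Term by term:
  ∫_0^1 3*x^4 dx = 3/5;  ∫_0^1 4*x^3 dx = 1;  ∫_0^1 2*x^2 dx = 2/3;
  ∫_0^1 -4*x dx = -2.
Sum: 3/5 + 1 + 2/3 − 2 = 4/15.
So LHS = 4/15.
∫_0^1 v(x) φ(x) dx = ∫_0^1 (2*x^4 - x^3 - x^2) dx. Term by term:
  ∫_0^1 2*x^4 dx = 2/5;  ∫_0^1 -x^3 dx = -1/4;  ∫_0^1 -x^2 dx = -1/3.
Sum: 2/5 − 1/4 − 1/3 = -11/60.
So RHS = -∫_0^1 v(x) φ(x) dx = 11/60.
LHS − RHS = 1/12 ≠ 0, so the identity fails.
(For a valid weak derivative the identity must hold for EVERY test function, in particular this one. The failure shows v is NOT the weak derivative of u.)
Correct weak derivative would be u'(x) = -2*x - 2.


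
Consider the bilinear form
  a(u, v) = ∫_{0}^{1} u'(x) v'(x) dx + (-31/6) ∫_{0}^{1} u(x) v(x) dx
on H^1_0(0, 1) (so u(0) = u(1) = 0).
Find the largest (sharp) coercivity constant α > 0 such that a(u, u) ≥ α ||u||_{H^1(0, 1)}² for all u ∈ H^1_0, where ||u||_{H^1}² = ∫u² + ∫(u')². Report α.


α = (-31/6 + π^2)/(1 + π^2)

Coercivity of a(·,·) on H^1_0(0, 1) means a(u, u) ≥ α ||u||_{H^1}² for every u ∈ H^1_0.
The interval has length L = 1, and Poincaré/coercivity depend only on L. Here a(u, u) = ∫(u')² + (-31/6)·∫u².
Here c = -31/6 < 0 with |c| < (π/L)² = π^2, so coercivity still holds. The condition a(u,u) ≥ α||u||_{H^1}² reads (1−α)∫(u')² ≥ (α−c)∫u². Any admissible α is ≤ 1 (rapidly oscillating u have ∫u²/∫(u')² → 0), and α = 1 would force 0 ≥ (1−c)∫u², impossible since c < 1; so 1−α > 0. By the sharp Poincaré inequality on H^1_0 of an interval of length L, ∫(u')² ≥ (π/L)²∫u² with equality for the first sine mode sin(π(x−x₀)/L) (x₀ the left endpoint), so the inequality holds for all u iff (1−α)(π/L)² ≥ α − c, i.e. α ≤ ((π/L)² + c)/((π/L)² + 1) = (1 + c(L/π)²)/(1 + (L/π)²). (Direct route, valid since c ≤ 0: Poincaré gives c∫u² ≥ c(L/π)²∫(u')², so a(u,u) ≥ (1 + c(L/π)²)∫(u')², while ||u||_{H^1}² ≤ (1 + (L/π)²)∫(u')²; dividing yields the same α.) With (π/L)² = π^2 and c = -31/6, the largest admissible constant is α = ((π/L)² + c)/((π/L)² + 1).
Simplifying, α = (-31/6 + π^2)/(1 + π^2).


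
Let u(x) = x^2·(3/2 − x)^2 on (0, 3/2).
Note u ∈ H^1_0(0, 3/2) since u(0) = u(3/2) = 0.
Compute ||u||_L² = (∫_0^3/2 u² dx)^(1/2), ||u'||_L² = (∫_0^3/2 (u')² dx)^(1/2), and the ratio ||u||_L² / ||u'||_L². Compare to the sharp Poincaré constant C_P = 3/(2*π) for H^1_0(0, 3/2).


||u||_L² / ||u'||_L² = sqrt(3)/4 < C_P = 3/(2*π).

u(x) = x^2·(3/2 − x)^2, so u'(x) = x*(2*x - 3)*(4*x - 3)/2.
u(x) = x^2·(3/2 − x)^2 vanishes at x = 0 and x = 3/2, so u ∈ H^1_0(0, 3/2). Differentiate via the product rule and integrate the resulting polynomials term by term.
  ∫_0^3/2 u² dx = ∫_0^3/2 (x^8 - 6*x^7 + 27*x^6/2 - 27*x^5/2 + 81*x^4/16) dx. Term by term:
    ∫_0^3/2 x^8 dx = 2187/512;  ∫_0^3/2 -6*x^7 dx = -19683/1024;  ∫_0^3/2 27*x^6/2 dx = 59049/1792;
    ∫_0^3/2 -27*x^5/2 dx = -6561/256;  ∫_0^3/2 81*x^4/16 dx = 19683/2560.
  Sum: 2187/512 − 19683/1024 + 59049/1792 − 6561/256 + 19683/2560 = 2187/35840.
  ∫_0^3/2 (u')² dx = ∫_0^3/2 (16*x^6 - 72*x^5 + 117*x^4 - 81*x^3 + 81*x^2/4) dx. Term by term:
    ∫_0^3/2 16*x^6 dx = 2187/56;  ∫_0^3/2 -72*x^5 dx = -2187/16;  ∫_0^3/2 117*x^4 dx = 28431/160;
    ∫_0^3/2 -81*x^3 dx = -6561/64;  ∫_0^3/2 81*x^2/4 dx = 729/32.
  Sum: 2187/56 − 2187/16 + 28431/160 − 6561/64 + 729/32 = 729/2240.
∫_0^3/2 u² dx = 2187/35840, so ||u||_L² = 27*sqrt(105)/1120.
∫_0^3/2 (u')² dx = 729/2240, so ||u'||_L² = 27*sqrt(35)/280.
Ratio ||u||_L² / ||u'||_L² = sqrt(3)/4.
Sharp Poincaré constant on H^1_0(0, 3/2) is C_P = L/π = 3/(2*π), achieved by sin(2*π/3·x).
A polynomial bump cannot attain the sharp Poincaré constant (only the first sine eigenfunction does), so the ratio is strictly less than C_P, consistent with ||u||_L² ≤ C_P ||u'||_L².


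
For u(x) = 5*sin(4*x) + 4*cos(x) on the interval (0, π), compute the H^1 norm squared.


||u||_{H^1(0,π)}^2 = 128/3 + 457*π/2

u'(x) = -4*sin(x) + 20*cos(4*x).
Expand u² and (u')² and integrate term by term on (0, π), using: for integers n ≥ 1, ∫_0^π sin²(nx) dx = ∫_0^π cos²(nx) dx = π/2; for n ≠ n', ∫_0^π sin(nx)sin(n'x) dx = ∫_0^π cos(nx)cos(n'x) dx = 0; and by product-to-sum, ∫_0^π sin(nx)cos(n'x) dx = ½∫_0^π [sin((n+n')x) + sin((n−n')x)] dx, which is 0 when n+n' is even and 2n/(n²−n'²) when n+n' is odd (it need not vanish on (0, π)).
  u² squared terms: (4)²·∫cos(x)² dx = 16·π/2 = 8*π;  (5)²·∫sin(4x)² dx = 25·π/2 = 25*π/2.
  u² cross terms: 2·(4)·(5)·∫cos(x)·sin(4x) dx = 40·(8/15) = 64/3.
  So ∫_0^π u² dx = 8*π + 25*π/2 + 64/3 = 64/3 + 41*π/2.
  (u')² squared terms: (-4)²·∫sin(x)² dx = 16·π/2 = 8*π;  (20)²·∫cos(4x)² dx = 400·π/2 = 200*π.
  (u')² cross terms: 2·(-4)·(20)·∫sin(x)·cos(4x) dx = -160·(-2/15) = 64/3.
  So ∫_0^π (u')² dx = 8*π + 200*π + 64/3 = 64/3 + 208*π.
||u||_{H^1}^2 = (64/3 + 41*π/2) + (64/3 + 208*π) = 128/3 + 457*π/2.


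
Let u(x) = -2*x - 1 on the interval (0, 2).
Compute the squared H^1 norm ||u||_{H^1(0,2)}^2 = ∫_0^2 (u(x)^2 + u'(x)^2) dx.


||u||_{H^1}^2 = 86/3

The H^1 norm (squared) on an interval (0, L) is
  ||u||_{H^1}^2 = ∫_0^L u(x)^2 dx + ∫_0^L u'(x)^2 dx.
Compute u'(x) = -2.
Then u(x)^2 = 4*x**2 + 4*x + 1 and u'(x)^2 = 4.
Integrate each monomial from 0 to 2 using ∫_0^2 c·x^n dx = c·2^(n+1)/(n+1):
  ∫_0^2 u(x)^2 dx = ∫_0^2 (4*x^2 + 4*x + 1) dx. Term by term:
    ∫_0^2 4*x^2 dx = 32/3;  ∫_0^2 4*x dx = 8;  ∫_0^2 1 dx = 2.
  Sum: 32/3 + 8 + 2 = 62/3.
  ∫_0^2 u'(x)^2 dx = ∫_0^2 (4) dx. Term by term:
    ∫_0^2 4 dx = 8.
Adding: ||u||_{H^1}^2 = 62/3 + 8 = 86/3.


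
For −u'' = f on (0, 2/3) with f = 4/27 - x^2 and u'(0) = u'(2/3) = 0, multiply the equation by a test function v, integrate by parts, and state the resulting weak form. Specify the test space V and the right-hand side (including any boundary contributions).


V = H^1(0, 2/3) (no boundary constraint on v; u is determined up to an additive constant); weak form: ∫_0^2/3 u'v' dx = ∫_0^2/3 (4/27 - x^2) v dx for all v ∈ V.

Multiply both sides by a test function v and integrate from 0 to 2/3:
  ∫_0^2/3 −u''(x) v(x) dx = ∫_0^2/3 f(x) v(x) dx.
Integrate the LHS by parts once:
  ∫_0^2/3 −u'' v dx = −[u'(x) v(x)]_0^2/3 + ∫_0^2/3 u'(x) v'(x) dx.
Thus ∫_0^2/3 u'(x) v'(x) dx = ∫_0^2/3 f(x) v(x) dx + [u'(x) v(x)]_0^2/3.
Choose V so that boundary terms are either known or forced to vanish.
u has homogeneous Neumann: u'(0) = u'(2/3) = 0. So [u' v]_0^2/3 = 0·v(2/3) − 0·v(0) = 0 for any v; take V = H^1(0, 2/3).
Weak formulation: find u (satisfying any essential BC) such that ∫_0^2/3 u'(x) v'(x) dx = ∫_0^2/3 f v dx for all v ∈ V (homogeneous Neumann, so boundary terms vanish).
Substituting f(x) = 4/27 - x^2, the right-hand side is ∫_0^2/3 (4/27 - x^2) v dx.
Compatibility check (pure Neumann): taking v ≡ 1 ∈ V gives 0 = ∫_0^2/3 f dx + (0) − (0), i.e. ∫_0^2/3 f dx must equal u'(0) − u'(2/3) = 0. Indeed ∫_0^2/3 (4/27 - x^2) dx = 0, so the data are compatible. The solution is then unique only up to an additive constant (fix it e.g. by requiring ∫_0^2/3 u dx = 0).
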